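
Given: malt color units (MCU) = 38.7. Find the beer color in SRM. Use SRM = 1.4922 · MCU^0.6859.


SRM = 1.4922 · 38.7^0.6859

18.3163 SRM


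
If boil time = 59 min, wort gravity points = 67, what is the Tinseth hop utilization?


U = 1.65·0.000125^(GP/1000) · (1 − e^(−0.04·t))/4.15
bigness = 1.65·0.000125^(67/1000) = 0.9036
boil_factor = (1 − e^(−0.04·59))/4.15 = 0.2182
U = 0.9036 · 0.2182

0.1972


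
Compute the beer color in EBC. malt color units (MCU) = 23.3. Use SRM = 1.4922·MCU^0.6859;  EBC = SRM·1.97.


SRM = 1.4922·23.3^0.6859 = 12.9329
EBC = 12.9329·1.97

25.4778 EBC


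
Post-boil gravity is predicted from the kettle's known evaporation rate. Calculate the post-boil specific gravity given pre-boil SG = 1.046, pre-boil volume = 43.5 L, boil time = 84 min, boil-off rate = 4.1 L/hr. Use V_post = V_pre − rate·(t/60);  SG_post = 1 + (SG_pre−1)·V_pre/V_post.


V_post = 43.5 − 4.1·(84/60) = 37.7600
SG_post = 1 + (1.046 − 1)·43.5/37.7600

1.0530


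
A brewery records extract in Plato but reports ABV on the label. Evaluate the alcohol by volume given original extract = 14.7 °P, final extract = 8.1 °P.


SG = 259/(259 − P);  ABV = (OG − FG)·131.25
OG = 259/(259 − 14.7) = 1.0602
FG = 259/(259 − 8.1) = 1.0323
ABV = (1.0602 − 1.0323)·131.25

3.6603 % ABV


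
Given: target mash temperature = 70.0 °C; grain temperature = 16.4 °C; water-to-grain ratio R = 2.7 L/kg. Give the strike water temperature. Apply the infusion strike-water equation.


T_strike = (0.41/R)·(T_mash − T_grain) + T_mash
T_strike = (0.41/2.7)·(70.0 − 16.4) + 70.0

78.1393 °C


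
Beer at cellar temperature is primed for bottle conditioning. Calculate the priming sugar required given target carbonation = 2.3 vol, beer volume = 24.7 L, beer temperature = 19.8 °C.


residual = 14.695·(0.01821 + 0.09011·e^(−0.04·T));  sugar = (target − residual)·4.0·V
residual = 14.695·(0.01821 + 0.09011·e^(−0.04·19.8)) = 0.8674
sugar = (2.3 − 0.8674)·4.0·24.7

141.5447 g


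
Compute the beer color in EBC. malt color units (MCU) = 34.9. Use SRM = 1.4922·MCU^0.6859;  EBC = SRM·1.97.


SRM = 1.4922·34.9^0.6859 = 17.0628
EBC = 17.0628·1.97

33.6138 EBC


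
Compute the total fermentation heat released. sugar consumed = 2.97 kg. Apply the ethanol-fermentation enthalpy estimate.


Q = m_sugar · 590 kJ/kg
Q = 2.97 · 590

1752.3000 kJ


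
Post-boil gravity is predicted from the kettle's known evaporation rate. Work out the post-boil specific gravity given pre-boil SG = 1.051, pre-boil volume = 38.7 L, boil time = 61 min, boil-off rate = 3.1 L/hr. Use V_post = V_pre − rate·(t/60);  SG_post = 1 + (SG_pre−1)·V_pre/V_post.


V_post = 38.7 − 3.1·(61/60) = 35.5483
SG_post = 1 + (1.051 − 1)·38.7/35.5483

1.0555


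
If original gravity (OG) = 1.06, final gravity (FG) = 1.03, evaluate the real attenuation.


AA = (OG−FG)/(OG−1)·100;  RA = AA·0.8192
AA = (1.06 − 1.03)/(1.06 − 1)·100 = 50.0000
RA = 50.0000·0.8192

40.9600 %


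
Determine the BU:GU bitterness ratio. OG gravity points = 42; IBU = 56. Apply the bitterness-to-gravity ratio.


BU:GU = IBU / OG_points
BU:GU = 56 / 42

1.3333


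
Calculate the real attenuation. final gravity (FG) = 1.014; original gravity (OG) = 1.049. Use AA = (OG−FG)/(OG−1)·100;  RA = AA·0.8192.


AA = (1.049 − 1.014)/(1.049 − 1)·100 = 71.4286
RA = 71.4286·0.8192

58.5143 %


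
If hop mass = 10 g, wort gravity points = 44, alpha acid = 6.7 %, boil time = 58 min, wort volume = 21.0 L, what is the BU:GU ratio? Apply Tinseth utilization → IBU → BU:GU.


U = 1.65·0.000125^(GP/1000)·(1−e^(−0.04t))/4.15;  IBU = (α/100)·m·U·1000/V;  BU:GU = IBU/GP
U = 1.65·0.000125^(44/1000)·(1−e^(−0.04·58))/4.15 = 0.2414
IBU = (6.7/100)·10·0.2414·1000/21.0 = 7.7025
BU:GU = 7.7025/44

0.1751


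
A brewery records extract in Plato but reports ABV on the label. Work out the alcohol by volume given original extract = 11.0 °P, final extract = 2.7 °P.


SG = 259/(259 − P);  ABV = (OG − FG)·131.25
OG = 259/(259 − 11.0) = 1.0444
FG = 259/(259 − 2.7) = 1.0105
ABV = (1.0444 − 1.0105)·131.25

4.4389 % ABV


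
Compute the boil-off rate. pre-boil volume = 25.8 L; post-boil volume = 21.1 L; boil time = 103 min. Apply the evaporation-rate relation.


rate = (V_pre − V_post) / (t_min/60)
rate = (25.8 − 21.1) / (103/60)

2.7379 L/hr


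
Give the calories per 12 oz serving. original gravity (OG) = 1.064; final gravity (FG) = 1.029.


ABW = (OG−FG)·131.25·0.79/FG;  °P = 259 − 259/SG (for OG→OE and FG→AE);  RE = 0.1808·OE + 0.8192·AE;  Cal = (6.9·ABW + 4·(RE−0.1))·FG·3.55
ABW = (1.064 − 1.029)·131.25·0.79/1.029 = 3.5268
OE = 259 − 259/1.064 = 15.5789 °P
AE = 259 − 259/1.029 = 7.2993 °P
RE = 0.1808·15.5789 + 0.8192·7.2993 = 8.7963 °P
Cal = (6.9·3.5268 + 4·(8.7963−0.1))·1.029·3.55

215.9621 kcal


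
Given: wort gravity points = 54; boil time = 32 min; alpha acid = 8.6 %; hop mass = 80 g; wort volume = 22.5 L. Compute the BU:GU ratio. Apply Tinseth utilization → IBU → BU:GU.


U = 1.65·0.000125^(GP/1000)·(1−e^(−0.04t))/4.15;  IBU = (α/100)·m·U·1000/V;  BU:GU = IBU/GP
U = 1.65·0.000125^(54/1000)·(1−e^(−0.04·32))/4.15 = 0.1767
IBU = (8.6/100)·80·0.1767·1000/22.5 = 54.0244
BU:GU = 54.0244/54

1.0005


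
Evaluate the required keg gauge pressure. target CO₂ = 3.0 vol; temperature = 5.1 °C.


psi = vols/(0.01821 + 0.09011·e^(−0.04·T)) − 14.695
psi = 3.0/(0.01821 + 0.09011·e^(−0.04·5.1)) − 14.695

18.0235 psi


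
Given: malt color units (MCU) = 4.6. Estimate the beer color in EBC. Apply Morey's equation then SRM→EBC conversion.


SRM = 1.4922·MCU^0.6859;  EBC = SRM·1.97
SRM = 1.4922·4.6^0.6859 = 4.2502
EBC = 4.2502·1.97

8.3730 EBC


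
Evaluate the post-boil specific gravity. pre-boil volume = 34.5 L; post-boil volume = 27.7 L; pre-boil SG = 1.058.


SG_post = 1 + (SG_pre − 1)·V_pre/V_post
pts_pre = (1.058 − 1)·1000 = 58.0000
pts_post = 58.0000·34.5/27.7 = 72.2383
SG_post = 1 + 72.2383/1000

1.0722


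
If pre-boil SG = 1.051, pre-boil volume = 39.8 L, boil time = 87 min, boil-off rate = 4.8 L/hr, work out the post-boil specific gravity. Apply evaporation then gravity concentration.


V_post = V_pre − rate·(t/60);  SG_post = 1 + (SG_pre−1)·V_pre/V_post
V_post = 39.8 − 4.8·(87/60) = 32.8400
SG_post = 1 + (1.051 − 1)·39.8/32.8400

1.0618


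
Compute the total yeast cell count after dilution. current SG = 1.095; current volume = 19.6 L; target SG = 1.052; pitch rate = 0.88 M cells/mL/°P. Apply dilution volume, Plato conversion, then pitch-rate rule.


V_w = V·((SG_c−1)/(SG_t−1)−1);  °P = 259 − 259/SG_t;  cells = rate·(V+V_w)·°P
V_w = 19.6·((1.095−1)/(1.052−1)−1) = 16.2077
V_final = 19.6 + 16.2077 = 35.8077
°P = 259 − 259/1.052 = 12.8023
cells = 0.88·35.8077·12.8023

403.4097 billion cells


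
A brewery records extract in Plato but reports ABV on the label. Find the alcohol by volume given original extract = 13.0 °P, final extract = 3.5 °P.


SG = 259/(259 − P);  ABV = (OG − FG)·131.25
OG = 259/(259 − 13.0) = 1.0528
FG = 259/(259 − 3.5) = 1.0137
ABV = (1.0528 − 1.0137)·131.25

5.1380 % ABV


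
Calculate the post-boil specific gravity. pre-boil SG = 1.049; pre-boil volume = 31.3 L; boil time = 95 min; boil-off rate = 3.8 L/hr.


V_post = V_pre − rate·(t/60);  SG_post = 1 + (SG_pre−1)·V_pre/V_post
V_post = 31.3 − 3.8·(95/60) = 25.2833
SG_post = 1 + (1.049 − 1)·31.3/25.2833

1.0607


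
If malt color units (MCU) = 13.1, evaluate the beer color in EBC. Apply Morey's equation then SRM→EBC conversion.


SRM = 1.4922·MCU^0.6859;  EBC = SRM·1.97
SRM = 1.4922·13.1^0.6859 = 8.7129
EBC = 8.7129·1.97

17.1644 EBC


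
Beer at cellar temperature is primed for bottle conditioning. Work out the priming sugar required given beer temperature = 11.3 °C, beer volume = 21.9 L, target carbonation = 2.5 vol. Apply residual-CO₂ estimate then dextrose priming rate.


residual = 14.695·(0.01821 + 0.09011·e^(−0.04·T));  sugar = (target − residual)·4.0·V
residual = 14.695·(0.01821 + 0.09011·e^(−0.04·11.3)) = 1.1102
sugar = (2.5 − 1.1102)·4.0·21.9

121.7434 g


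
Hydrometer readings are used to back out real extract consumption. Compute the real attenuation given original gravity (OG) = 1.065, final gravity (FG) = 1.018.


AA = (OG−FG)/(OG−1)·100;  RA = AA·0.8192
AA = (1.065 − 1.018)/(1.065 − 1)·100 = 72.3077
RA = 72.3077·0.8192

59.2345 %


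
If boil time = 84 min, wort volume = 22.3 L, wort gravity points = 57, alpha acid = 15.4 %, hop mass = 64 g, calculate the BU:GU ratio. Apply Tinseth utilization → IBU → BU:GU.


U = 1.65·0.000125^(GP/1000)·(1−e^(−0.04t))/4.15;  IBU = (α/100)·m·U·1000/V;  BU:GU = IBU/GP
U = 1.65·0.000125^(57/1000)·(1−e^(−0.04·84))/4.15 = 0.2299
IBU = (15.4/100)·64·0.2299·1000/22.3 = 101.6253
BU:GU = 101.6253/57

1.7829


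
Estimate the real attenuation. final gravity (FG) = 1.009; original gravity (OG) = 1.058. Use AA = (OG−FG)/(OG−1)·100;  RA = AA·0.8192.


AA = (1.058 − 1.009)/(1.058 − 1)·100 = 84.4828
RA = 84.4828·0.8192

69.2083 %


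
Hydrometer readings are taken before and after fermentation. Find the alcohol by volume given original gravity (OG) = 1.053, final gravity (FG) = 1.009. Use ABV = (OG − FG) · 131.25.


ABV = (1.053 − 1.009) · 131.25

5.7750 % ABV


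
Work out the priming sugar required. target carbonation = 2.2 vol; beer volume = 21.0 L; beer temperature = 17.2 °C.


residual = 14.695·(0.01821 + 0.09011·e^(−0.04·T));  sugar = (target − residual)·4.0·V
residual = 14.695·(0.01821 + 0.09011·e^(−0.04·17.2)) = 0.9331
sugar = (2.2 − 0.9331)·4.0·21.0

106.4200 g


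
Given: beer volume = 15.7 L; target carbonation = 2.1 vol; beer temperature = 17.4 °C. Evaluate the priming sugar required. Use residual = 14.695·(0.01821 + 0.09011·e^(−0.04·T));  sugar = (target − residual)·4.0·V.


residual = 14.695·(0.01821 + 0.09011·e^(−0.04·17.4)) = 0.9278
sugar = (2.1 − 0.9278)·4.0·15.7

73.6146 g


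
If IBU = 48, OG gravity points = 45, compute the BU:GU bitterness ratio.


BU:GU = IBU / OG_points
BU:GU = 48 / 45

1.0667


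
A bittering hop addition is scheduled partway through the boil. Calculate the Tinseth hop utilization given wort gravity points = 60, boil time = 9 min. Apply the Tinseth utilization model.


U = 1.65·0.000125^(GP/1000) · (1 − e^(−0.04·t))/4.15
bigness = 1.65·0.000125^(60/1000) = 0.9623
boil_factor = (1 − e^(−0.04·9))/4.15 = 0.0728
U = 0.9623 · 0.0728

0.0701


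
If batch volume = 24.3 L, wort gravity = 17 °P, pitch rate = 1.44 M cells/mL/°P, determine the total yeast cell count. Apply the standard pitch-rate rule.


cells (billions) = rate · V_L · °P
cells = 1.44 · 24.3 · 17

594.8640 billion cells


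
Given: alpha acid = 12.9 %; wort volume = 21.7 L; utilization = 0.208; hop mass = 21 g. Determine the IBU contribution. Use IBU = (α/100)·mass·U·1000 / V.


IBU = (12.9/100)·21·0.208·1000 / 21.7

25.9665 IBU


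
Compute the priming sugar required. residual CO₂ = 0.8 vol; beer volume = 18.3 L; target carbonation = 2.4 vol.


sugar = (target − residual)·4.0·V
sugar = (2.4 − 0.8)·4.0·18.3

117.1200 g


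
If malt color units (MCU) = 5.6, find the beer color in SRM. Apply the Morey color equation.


SRM = 1.4922 · MCU^0.6859
SRM = 1.4922 · 5.6^0.6859

4.8642 SRM


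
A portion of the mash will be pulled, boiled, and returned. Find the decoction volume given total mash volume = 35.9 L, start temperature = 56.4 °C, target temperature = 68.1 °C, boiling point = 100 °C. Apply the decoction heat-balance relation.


V_dec = V_total·(T_target − T_start)/(T_boil − T_start)
V_dec = 35.9·(68.1 − 56.4)/(100 − 56.4)

9.6337 L


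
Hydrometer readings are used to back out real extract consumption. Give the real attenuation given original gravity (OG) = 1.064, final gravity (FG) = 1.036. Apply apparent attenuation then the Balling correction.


AA = (OG−FG)/(OG−1)·100;  RA = AA·0.8192
AA = (1.064 − 1.036)/(1.064 − 1)·100 = 43.7500
RA = 43.7500·0.8192

35.8400 %


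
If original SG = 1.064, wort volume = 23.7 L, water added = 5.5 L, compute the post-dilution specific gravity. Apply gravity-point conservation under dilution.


SG_new = 1 + (SG_old − 1)·V_old/(V_old + V_water)
pts = (1.064 − 1)·1000·23.7/(23.7 + 5.5) = 51.9452
SG_new = 1 + 51.9452/1000

1.0519


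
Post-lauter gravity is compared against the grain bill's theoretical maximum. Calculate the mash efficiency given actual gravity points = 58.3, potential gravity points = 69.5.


efficiency = actual / potential × 100
efficiency = 58.3 / 69.5 × 100

83.8849 %


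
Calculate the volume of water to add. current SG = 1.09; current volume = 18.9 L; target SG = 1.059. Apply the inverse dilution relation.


V_water = V·((SG_curr − 1)/(SG_target − 1) − 1)
V_water = 18.9·((1.09 − 1)/(1.059 − 1) − 1)

9.9305 L


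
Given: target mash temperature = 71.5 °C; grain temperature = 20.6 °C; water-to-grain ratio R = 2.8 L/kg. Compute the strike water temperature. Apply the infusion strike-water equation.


T_strike = (0.41/R)·(T_mash − T_grain) + T_mash
T_strike = (0.41/2.8)·(71.5 − 20.6) + 71.5

78.9532 °C


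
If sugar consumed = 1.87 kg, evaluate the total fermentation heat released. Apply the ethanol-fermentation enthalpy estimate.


Q = m_sugar · 590 kJ/kg
Q = 1.87 · 590

1103.3000 kJ


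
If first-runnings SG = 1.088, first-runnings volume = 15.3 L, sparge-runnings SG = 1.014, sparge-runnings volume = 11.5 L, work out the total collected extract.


total = Σ (SG_i − 1)·1000·V_i
first = (1.088 − 1)·1000·15.3 = 1346.4000
sparge = (1.014 − 1)·1000·11.5 = 161.0000
total = 1346.4000 + 161.0000

1507.4000 gravity·L


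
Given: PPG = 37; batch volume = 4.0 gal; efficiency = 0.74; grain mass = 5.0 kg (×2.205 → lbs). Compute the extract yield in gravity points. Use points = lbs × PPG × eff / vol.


lbs = 5.0 × 2.205 = 11.0250
points = 11.0250 × 37 × 0.74 / 4.0

75.4661 points


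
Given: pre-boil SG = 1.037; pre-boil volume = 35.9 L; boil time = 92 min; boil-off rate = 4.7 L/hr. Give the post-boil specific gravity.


V_post = V_pre − rate·(t/60);  SG_post = 1 + (SG_pre−1)·V_pre/V_post
V_post = 35.9 − 4.7·(92/60) = 28.6933
SG_post = 1 + (1.037 − 1)·35.9/28.6933

1.0463


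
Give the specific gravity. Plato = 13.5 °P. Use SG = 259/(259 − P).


SG = 259/(259 − 13.5)

1.0550


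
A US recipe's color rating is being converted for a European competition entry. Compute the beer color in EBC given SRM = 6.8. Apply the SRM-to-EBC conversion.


EBC = SRM · 1.97
EBC = 6.8 · 1.97

13.3960 EBC


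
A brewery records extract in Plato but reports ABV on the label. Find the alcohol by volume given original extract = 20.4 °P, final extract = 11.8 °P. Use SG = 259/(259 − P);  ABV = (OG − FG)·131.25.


OG = 259/(259 − 20.4) = 1.0855
FG = 259/(259 − 11.8) = 1.0477
ABV = (1.0855 − 1.0477)·131.25

4.9565 % ABV


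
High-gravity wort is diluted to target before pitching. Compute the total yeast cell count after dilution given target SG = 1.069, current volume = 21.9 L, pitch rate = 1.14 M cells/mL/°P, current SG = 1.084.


V_w = V·((SG_c−1)/(SG_t−1)−1);  °P = 259 − 259/SG_t;  cells = rate·(V+V_w)·°P
V_w = 21.9·((1.084−1)/(1.069−1)−1) = 4.7609
V_final = 21.9 + 4.7609 = 26.6609
°P = 259 − 259/1.069 = 16.7175
cells = 1.14·26.6609·16.7175

508.1013 billion cells


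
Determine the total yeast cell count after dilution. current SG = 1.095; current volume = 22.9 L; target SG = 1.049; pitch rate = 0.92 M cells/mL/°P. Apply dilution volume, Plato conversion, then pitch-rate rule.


V_w = V·((SG_c−1)/(SG_t−1)−1);  °P = 259 − 259/SG_t;  cells = rate·(V+V_w)·°P
V_w = 22.9·((1.095−1)/(1.049−1)−1) = 21.4980
V_final = 22.9 + 21.4980 = 44.3980
°P = 259 − 259/1.049 = 12.0982
cells = 0.92·44.3980·12.0982

494.1641 billion cells


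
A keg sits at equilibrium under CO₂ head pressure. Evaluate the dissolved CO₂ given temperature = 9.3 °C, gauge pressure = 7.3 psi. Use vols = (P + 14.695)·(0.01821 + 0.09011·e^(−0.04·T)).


vols = (7.3 + 14.695)·(0.01821 + 0.09011·e^(−0.04·9.3))

1.7668 volumes


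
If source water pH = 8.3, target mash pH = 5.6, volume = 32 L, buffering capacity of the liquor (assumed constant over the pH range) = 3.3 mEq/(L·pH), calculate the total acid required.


acid = buffering capacity · (pH_source − pH_target) · V
acid = 3.3 · (8.3 − 5.6) · 32

285.1200 mEq


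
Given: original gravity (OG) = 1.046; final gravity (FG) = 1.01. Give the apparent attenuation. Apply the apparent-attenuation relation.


AA = (OG − FG)/(OG − 1) · 100
AA = (1.046 − 1.01)/(1.046 − 1) · 100

78.2609 %


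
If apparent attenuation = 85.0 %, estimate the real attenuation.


RA = AA · 0.8192
RA = 85.0 · 0.8192

69.6320 %


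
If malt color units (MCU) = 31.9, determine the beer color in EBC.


SRM = 1.4922·MCU^0.6859;  EBC = SRM·1.97
SRM = 1.4922·31.9^0.6859 = 16.0427
EBC = 16.0427·1.97

31.6041 EBC


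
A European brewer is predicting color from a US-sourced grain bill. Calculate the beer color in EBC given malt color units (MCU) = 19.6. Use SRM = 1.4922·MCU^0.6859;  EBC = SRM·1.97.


SRM = 1.4922·19.6^0.6859 = 11.4864
EBC = 11.4864·1.97

22.6283 EBC


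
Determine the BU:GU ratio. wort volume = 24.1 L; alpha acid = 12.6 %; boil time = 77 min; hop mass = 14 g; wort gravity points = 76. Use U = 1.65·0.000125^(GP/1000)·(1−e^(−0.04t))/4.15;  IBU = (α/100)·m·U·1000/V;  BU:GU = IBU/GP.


U = 1.65·0.000125^(76/1000)·(1−e^(−0.04·77))/4.15 = 0.1916
IBU = (12.6/100)·14·0.1916·1000/24.1 = 14.0233
BU:GU = 14.0233/76

0.1845


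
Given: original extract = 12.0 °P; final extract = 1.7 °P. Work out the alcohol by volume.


SG = 259/(259 − P);  ABV = (OG − FG)·131.25
OG = 259/(259 − 12.0) = 1.0486
FG = 259/(259 − 1.7) = 1.0066
ABV = (1.0486 − 1.0066)·131.25

5.5093 % ABV


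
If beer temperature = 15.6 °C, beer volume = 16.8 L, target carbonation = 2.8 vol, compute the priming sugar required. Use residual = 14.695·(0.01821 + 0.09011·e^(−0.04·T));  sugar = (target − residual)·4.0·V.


residual = 14.695·(0.01821 + 0.09011·e^(−0.04·15.6)) = 0.9771
sugar = (2.8 − 0.9771)·4.0·16.8

122.5002 g


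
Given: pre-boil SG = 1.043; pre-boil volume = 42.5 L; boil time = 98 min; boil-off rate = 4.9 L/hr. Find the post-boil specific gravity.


V_post = V_pre − rate·(t/60);  SG_post = 1 + (SG_pre−1)·V_pre/V_post
V_post = 42.5 − 4.9·(98/60) = 34.4967
SG_post = 1 + (1.043 − 1)·42.5/34.4967

1.0530


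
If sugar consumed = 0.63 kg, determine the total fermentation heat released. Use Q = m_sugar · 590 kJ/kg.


Q = 0.63 · 590

371.7000 kJ


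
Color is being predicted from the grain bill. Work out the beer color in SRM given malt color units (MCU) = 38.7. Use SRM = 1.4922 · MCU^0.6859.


SRM = 1.4922 · 38.7^0.6859

18.3163 SRM


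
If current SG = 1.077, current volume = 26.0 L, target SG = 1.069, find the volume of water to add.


V_water = V·((SG_curr − 1)/(SG_target − 1) − 1)
V_water = 26.0·((1.077 − 1)/(1.069 − 1) − 1)

3.0145 L


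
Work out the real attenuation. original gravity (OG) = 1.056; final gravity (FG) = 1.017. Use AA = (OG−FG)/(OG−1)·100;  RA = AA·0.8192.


AA = (1.056 − 1.017)/(1.056 − 1)·100 = 69.6429
RA = 69.6429·0.8192

57.0514 %


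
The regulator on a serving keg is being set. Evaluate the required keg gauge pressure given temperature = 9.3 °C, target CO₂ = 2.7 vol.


psi = vols/(0.01821 + 0.09011·e^(−0.04·T)) − 14.695
psi = 2.7/(0.01821 + 0.09011·e^(−0.04·9.3)) − 14.695

18.9173 psi


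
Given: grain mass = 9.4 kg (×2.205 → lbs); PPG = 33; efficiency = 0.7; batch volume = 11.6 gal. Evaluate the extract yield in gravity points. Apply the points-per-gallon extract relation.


points = lbs × PPG × eff / vol
lbs = 9.4 × 2.205 = 20.7270
points = 20.7270 × 33 × 0.7 / 11.6

41.2753 points


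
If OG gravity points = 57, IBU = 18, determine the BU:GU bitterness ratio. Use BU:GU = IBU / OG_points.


BU:GU = 18 / 57

0.3158


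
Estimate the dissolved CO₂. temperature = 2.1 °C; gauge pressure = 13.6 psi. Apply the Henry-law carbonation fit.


vols = (P + 14.695)·(0.01821 + 0.09011·e^(−0.04·T))
vols = (13.6 + 14.695)·(0.01821 + 0.09011·e^(−0.04·2.1))

2.8595 volumes


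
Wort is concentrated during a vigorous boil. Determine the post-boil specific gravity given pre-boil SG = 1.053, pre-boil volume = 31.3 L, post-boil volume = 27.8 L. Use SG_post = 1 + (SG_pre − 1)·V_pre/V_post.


pts_pre = (1.053 − 1)·1000 = 53.0000
pts_post = 53.0000·31.3/27.8 = 59.6727
SG_post = 1 + 59.6727/1000

1.0597


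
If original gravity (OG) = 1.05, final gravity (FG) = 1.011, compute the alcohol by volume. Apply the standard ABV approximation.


ABV = (OG − FG) · 131.25
ABV = (1.05 − 1.011) · 131.25

5.1188 % ABV


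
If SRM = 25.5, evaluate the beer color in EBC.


EBC = SRM · 1.97
EBC = 25.5 · 1.97

50.2350 EBC


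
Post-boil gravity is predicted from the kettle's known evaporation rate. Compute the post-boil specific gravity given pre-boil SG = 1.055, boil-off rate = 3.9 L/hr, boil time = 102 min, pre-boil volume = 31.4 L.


V_post = V_pre − rate·(t/60);  SG_post = 1 + (SG_pre−1)·V_pre/V_post
V_post = 31.4 − 3.9·(102/60) = 24.7700
SG_post = 1 + (1.055 − 1)·31.4/24.7700

1.0697


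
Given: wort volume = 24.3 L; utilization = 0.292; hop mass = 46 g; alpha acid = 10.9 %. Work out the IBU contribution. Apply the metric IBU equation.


IBU = (α/100)·mass·U·1000 / V
IBU = (10.9/100)·46·0.292·1000 / 24.3

60.2505 IBU


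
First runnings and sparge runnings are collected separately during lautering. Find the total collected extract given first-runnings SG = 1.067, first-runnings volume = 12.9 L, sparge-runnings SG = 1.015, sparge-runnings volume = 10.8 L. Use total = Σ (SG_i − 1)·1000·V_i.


first = (1.067 − 1)·1000·12.9 = 864.3000
sparge = (1.015 − 1)·1000·10.8 = 162.0000
total = 864.3000 + 162.0000

1026.3000 gravity·L


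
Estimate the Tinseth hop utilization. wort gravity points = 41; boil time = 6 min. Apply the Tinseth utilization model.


U = 1.65·0.000125^(GP/1000) · (1 − e^(−0.04·t))/4.15
bigness = 1.65·0.000125^(41/1000) = 1.1415
boil_factor = (1 − e^(−0.04·6))/4.15 = 0.0514
U = 1.1415 · 0.0514

0.0587


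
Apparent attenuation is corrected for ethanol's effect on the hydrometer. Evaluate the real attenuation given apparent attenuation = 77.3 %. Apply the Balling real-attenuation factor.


RA = AA · 0.8192
RA = 77.3 · 0.8192

63.3242 %


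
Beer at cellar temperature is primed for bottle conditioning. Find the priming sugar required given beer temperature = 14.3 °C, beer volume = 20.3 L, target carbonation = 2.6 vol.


residual = 14.695·(0.01821 + 0.09011·e^(−0.04·T));  sugar = (target − residual)·4.0·V
residual = 14.695·(0.01821 + 0.09011·e^(−0.04·14.3)) = 1.0149
sugar = (2.6 − 1.0149)·4.0·20.3

128.7061 g


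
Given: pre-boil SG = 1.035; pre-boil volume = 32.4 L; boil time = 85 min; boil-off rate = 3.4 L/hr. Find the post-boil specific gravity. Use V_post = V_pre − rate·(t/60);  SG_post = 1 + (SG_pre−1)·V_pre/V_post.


V_post = 32.4 − 3.4·(85/60) = 27.5833
SG_post = 1 + (1.035 − 1)·32.4/27.5833

1.0411


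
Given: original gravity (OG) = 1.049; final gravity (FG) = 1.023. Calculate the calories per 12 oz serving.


ABW = (OG−FG)·131.25·0.79/FG;  °P = 259 − 259/SG (for OG→OE and FG→AE);  RE = 0.1808·OE + 0.8192·AE;  Cal = (6.9·ABW + 4·(RE−0.1))·FG·3.55
ABW = (1.049 − 1.023)·131.25·0.79/1.023 = 2.6353
OE = 259 − 259/1.049 = 12.0982 °P
AE = 259 − 259/1.023 = 5.8231 °P
RE = 0.1808·12.0982 + 0.8192·5.8231 = 6.9576 °P
Cal = (6.9·2.6353 + 4·(6.9576−0.1))·1.023·3.55

165.6532 kcal


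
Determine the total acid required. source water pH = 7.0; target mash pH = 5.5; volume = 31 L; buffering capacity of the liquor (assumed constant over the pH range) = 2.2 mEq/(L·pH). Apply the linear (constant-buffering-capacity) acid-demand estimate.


acid = buffering capacity · (pH_source − pH_target) · V
acid = 2.2 · (7.0 − 5.5) · 31

102.3000 mEq


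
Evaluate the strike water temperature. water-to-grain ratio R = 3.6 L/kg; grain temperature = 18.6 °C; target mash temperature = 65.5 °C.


T_strike = (0.41/R)·(T_mash − T_grain) + T_mash
T_strike = (0.41/3.6)·(65.5 − 18.6) + 65.5

70.8414 °C


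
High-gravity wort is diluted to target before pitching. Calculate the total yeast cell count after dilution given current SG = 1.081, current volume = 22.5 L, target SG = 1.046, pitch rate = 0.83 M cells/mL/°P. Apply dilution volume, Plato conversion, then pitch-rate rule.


V_w = V·((SG_c−1)/(SG_t−1)−1);  °P = 259 − 259/SG_t;  cells = rate·(V+V_w)·°P
V_w = 22.5·((1.081−1)/(1.046−1)−1) = 17.1196
V_final = 22.5 + 17.1196 = 39.6196
°P = 259 − 259/1.046 = 11.3901
cells = 0.83·39.6196·11.3901

374.5534 billion cells


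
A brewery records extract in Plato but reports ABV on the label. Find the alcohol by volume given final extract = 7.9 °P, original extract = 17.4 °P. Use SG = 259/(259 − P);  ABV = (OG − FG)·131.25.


OG = 259/(259 − 17.4) = 1.0720
FG = 259/(259 − 7.9) = 1.0315
ABV = (1.0720 − 1.0315)·131.25

5.3233 % ABV


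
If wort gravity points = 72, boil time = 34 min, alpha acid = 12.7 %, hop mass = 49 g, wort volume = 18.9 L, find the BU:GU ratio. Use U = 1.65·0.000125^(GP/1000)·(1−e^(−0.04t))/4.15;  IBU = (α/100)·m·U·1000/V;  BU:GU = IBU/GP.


U = 1.65·0.000125^(72/1000)·(1−e^(−0.04·34))/4.15 = 0.1547
IBU = (12.7/100)·49·0.1547·1000/18.9 = 50.9493
BU:GU = 50.9493/72

0.7076


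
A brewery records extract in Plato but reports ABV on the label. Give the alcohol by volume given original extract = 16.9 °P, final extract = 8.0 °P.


SG = 259/(259 − P);  ABV = (OG − FG)·131.25
OG = 259/(259 − 16.9) = 1.0698
FG = 259/(259 − 8.0) = 1.0319
ABV = (1.0698 − 1.0319)·131.25

4.9788 % ABV


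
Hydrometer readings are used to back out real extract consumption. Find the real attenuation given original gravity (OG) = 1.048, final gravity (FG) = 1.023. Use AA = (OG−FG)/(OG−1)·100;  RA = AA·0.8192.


AA = (1.048 − 1.023)/(1.048 − 1)·100 = 52.0833
RA = 52.0833·0.8192

42.6667 %


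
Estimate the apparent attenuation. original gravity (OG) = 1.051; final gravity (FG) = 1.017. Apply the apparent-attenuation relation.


AA = (OG − FG)/(OG − 1) · 100
AA = (1.051 − 1.017)/(1.051 − 1) · 100

66.6667 %


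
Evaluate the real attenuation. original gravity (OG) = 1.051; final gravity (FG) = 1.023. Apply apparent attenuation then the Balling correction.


AA = (OG−FG)/(OG−1)·100;  RA = AA·0.8192
AA = (1.051 − 1.023)/(1.051 − 1)·100 = 54.9020
RA = 54.9020·0.8192

44.9757 %


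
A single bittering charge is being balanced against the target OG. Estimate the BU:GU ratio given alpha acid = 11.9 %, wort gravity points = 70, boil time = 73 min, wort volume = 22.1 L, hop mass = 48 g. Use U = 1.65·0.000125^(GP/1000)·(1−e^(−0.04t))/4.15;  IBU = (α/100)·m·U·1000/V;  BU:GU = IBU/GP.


U = 1.65·0.000125^(70/1000)·(1−e^(−0.04·73))/4.15 = 0.2005
IBU = (11.9/100)·48·0.2005·1000/22.1 = 51.8247
BU:GU = 51.8247/70

0.7404


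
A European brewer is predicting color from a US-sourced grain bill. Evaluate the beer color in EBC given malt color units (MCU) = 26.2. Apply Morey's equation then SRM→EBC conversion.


SRM = 1.4922·MCU^0.6859;  EBC = SRM·1.97
SRM = 1.4922·26.2^0.6859 = 14.0165
EBC = 14.0165·1.97

27.6125 EBC


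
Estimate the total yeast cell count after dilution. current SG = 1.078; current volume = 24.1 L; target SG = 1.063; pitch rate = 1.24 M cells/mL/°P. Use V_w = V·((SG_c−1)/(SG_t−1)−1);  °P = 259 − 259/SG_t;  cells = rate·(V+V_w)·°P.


V_w = 24.1·((1.078−1)/(1.063−1)−1) = 5.7381
V_final = 24.1 + 5.7381 = 29.8381
°P = 259 − 259/1.063 = 15.3500
cells = 1.24·29.8381·15.3500

567.9366 billion cells


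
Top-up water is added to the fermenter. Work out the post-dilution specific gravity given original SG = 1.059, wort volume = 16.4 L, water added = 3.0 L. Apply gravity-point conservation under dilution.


SG_new = 1 + (SG_old − 1)·V_old/(V_old + V_water)
pts = (1.059 − 1)·1000·16.4/(16.4 + 3.0) = 49.8763
SG_new = 1 + 49.8763/1000

1.0499


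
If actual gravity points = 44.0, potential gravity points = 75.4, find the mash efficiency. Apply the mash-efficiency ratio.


efficiency = actual / potential × 100
efficiency = 44.0 / 75.4 × 100

58.3554 %


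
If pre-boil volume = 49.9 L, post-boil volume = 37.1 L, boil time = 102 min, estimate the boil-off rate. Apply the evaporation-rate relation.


rate = (V_pre − V_post) / (t_min/60)
rate = (49.9 − 37.1) / (102/60)

7.5294 L/hr


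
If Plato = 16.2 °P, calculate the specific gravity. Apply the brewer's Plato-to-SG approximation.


SG = 259/(259 − P)
SG = 259/(259 − 16.2)

1.0667


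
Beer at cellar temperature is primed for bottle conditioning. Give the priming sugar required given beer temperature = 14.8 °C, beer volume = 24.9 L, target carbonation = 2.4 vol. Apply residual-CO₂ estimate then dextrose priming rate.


residual = 14.695·(0.01821 + 0.09011·e^(−0.04·T));  sugar = (target − residual)·4.0·V
residual = 14.695·(0.01821 + 0.09011·e^(−0.04·14.8)) = 1.0002
sugar = (2.4 − 1.0002)·4.0·24.9

139.4250 g


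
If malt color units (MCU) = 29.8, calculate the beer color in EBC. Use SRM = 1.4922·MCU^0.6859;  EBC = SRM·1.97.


SRM = 1.4922·29.8^0.6859 = 15.3106
EBC = 15.3106·1.97

30.1619 EBC


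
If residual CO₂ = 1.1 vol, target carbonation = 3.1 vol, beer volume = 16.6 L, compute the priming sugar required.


sugar = (target − residual)·4.0·V
sugar = (3.1 − 1.1)·4.0·16.6

132.8000 g


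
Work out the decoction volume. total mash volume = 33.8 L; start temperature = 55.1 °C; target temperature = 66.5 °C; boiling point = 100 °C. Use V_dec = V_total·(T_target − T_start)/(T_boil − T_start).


V_dec = 33.8·(66.5 − 55.1)/(100 − 55.1)

8.5817 L


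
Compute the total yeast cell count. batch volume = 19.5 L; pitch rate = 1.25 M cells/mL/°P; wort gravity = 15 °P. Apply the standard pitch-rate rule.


cells (billions) = rate · V_L · °P
cells = 1.25 · 19.5 · 15

365.6250 billion cells


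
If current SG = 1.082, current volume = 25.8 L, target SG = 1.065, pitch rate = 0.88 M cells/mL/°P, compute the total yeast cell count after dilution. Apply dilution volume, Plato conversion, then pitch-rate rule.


V_w = V·((SG_c−1)/(SG_t−1)−1);  °P = 259 − 259/SG_t;  cells = rate·(V+V_w)·°P
V_w = 25.8·((1.082−1)/(1.065−1)−1) = 6.7477
V_final = 25.8 + 6.7477 = 32.5477
°P = 259 − 259/1.065 = 15.8075
cells = 0.88·32.5477·15.8075

452.7583 billion cells


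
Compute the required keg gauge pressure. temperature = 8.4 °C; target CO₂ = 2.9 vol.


psi = vols/(0.01821 + 0.09011·e^(−0.04·T)) − 14.695
psi = 2.9/(0.01821 + 0.09011·e^(−0.04·8.4)) − 14.695

20.4120 psi


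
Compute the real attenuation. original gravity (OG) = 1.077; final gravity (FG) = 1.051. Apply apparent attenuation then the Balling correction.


AA = (OG−FG)/(OG−1)·100;  RA = AA·0.8192
AA = (1.077 − 1.051)/(1.077 − 1)·100 = 33.7662
RA = 33.7662·0.8192

27.6613 %


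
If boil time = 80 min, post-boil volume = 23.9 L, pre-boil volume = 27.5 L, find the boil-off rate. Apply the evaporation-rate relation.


rate = (V_pre − V_post) / (t_min/60)
rate = (27.5 − 23.9) / (80/60)

2.7000 L/hr


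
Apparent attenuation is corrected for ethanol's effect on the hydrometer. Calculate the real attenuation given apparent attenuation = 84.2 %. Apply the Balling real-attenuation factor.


RA = AA · 0.8192
RA = 84.2 · 0.8192

68.9766 %


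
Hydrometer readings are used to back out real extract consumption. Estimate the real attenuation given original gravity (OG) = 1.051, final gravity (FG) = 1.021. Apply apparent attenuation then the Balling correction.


AA = (OG−FG)/(OG−1)·100;  RA = AA·0.8192
AA = (1.051 − 1.021)/(1.051 − 1)·100 = 58.8235
RA = 58.8235·0.8192

48.1882 %


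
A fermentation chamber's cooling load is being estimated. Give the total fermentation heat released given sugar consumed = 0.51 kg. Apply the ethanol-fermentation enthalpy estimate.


Q = m_sugar · 590 kJ/kg
Q = 0.51 · 590

300.9000 kJ


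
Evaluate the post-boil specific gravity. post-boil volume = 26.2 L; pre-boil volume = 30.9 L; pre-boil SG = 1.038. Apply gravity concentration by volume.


SG_post = 1 + (SG_pre − 1)·V_pre/V_post
pts_pre = (1.038 − 1)·1000 = 38.0000
pts_post = 38.0000·30.9/26.2 = 44.8168
SG_post = 1 + 44.8168/1000

1.0448


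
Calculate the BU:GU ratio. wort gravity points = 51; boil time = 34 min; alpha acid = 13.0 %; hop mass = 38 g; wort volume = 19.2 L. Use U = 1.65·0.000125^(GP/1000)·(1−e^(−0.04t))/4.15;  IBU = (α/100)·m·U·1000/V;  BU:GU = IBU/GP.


U = 1.65·0.000125^(51/1000)·(1−e^(−0.04·34))/4.15 = 0.1869
IBU = (13.0/100)·38·0.1869·1000/19.2 = 48.0829
BU:GU = 48.0829/51

0.9428


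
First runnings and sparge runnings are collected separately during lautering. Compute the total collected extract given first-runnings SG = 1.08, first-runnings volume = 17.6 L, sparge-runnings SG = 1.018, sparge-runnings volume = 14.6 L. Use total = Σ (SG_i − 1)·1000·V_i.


first = (1.08 − 1)·1000·17.6 = 1408.0000
sparge = (1.018 − 1)·1000·14.6 = 262.8000
total = 1408.0000 + 262.8000

1670.8000 gravity·L


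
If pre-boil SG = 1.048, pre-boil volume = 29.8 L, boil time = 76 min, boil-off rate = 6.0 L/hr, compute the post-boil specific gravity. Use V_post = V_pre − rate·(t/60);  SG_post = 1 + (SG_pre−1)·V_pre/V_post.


V_post = 29.8 − 6.0·(76/60) = 22.2000
SG_post = 1 + (1.048 − 1)·29.8/22.2000

1.0644


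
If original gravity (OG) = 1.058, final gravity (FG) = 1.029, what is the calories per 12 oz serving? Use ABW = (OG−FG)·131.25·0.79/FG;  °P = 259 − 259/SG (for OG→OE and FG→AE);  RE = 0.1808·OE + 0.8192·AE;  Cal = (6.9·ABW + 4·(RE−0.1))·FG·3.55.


ABW = (1.058 − 1.029)·131.25·0.79/1.029 = 2.9222
OE = 259 − 259/1.058 = 14.1985 °P
AE = 259 − 259/1.029 = 7.2993 °P
RE = 0.1808·14.1985 + 0.8192·7.2993 = 8.5467 °P
Cal = (6.9·2.9222 + 4·(8.5467−0.1))·1.029·3.55

197.0763 kcal


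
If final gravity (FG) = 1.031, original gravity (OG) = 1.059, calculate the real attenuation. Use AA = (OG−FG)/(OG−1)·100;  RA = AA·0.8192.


AA = (1.059 − 1.031)/(1.059 − 1)·100 = 47.4576
RA = 47.4576·0.8192

38.8773 %


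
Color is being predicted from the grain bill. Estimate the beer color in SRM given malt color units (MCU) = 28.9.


SRM = 1.4922 · MCU^0.6859
SRM = 1.4922 · 28.9^0.6859

14.9919 SRM


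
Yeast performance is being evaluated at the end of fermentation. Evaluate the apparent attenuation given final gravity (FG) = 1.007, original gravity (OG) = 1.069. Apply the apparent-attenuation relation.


AA = (OG − FG)/(OG − 1) · 100
AA = (1.069 − 1.007)/(1.069 − 1) · 100

89.8551 %


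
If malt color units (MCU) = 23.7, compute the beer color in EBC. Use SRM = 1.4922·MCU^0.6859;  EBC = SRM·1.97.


SRM = 1.4922·23.7^0.6859 = 13.0848
EBC = 13.0848·1.97

25.7770 EBC


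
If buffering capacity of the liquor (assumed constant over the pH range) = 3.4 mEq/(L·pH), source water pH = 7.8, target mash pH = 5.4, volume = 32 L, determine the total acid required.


acid = buffering capacity · (pH_source − pH_target) · V
acid = 3.4 · (7.8 − 5.4) · 32

261.1200 mEq


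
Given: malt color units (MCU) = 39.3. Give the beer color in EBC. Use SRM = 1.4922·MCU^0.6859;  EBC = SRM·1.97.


SRM = 1.4922·39.3^0.6859 = 18.5106
EBC = 18.5106·1.97

36.4659 EBC


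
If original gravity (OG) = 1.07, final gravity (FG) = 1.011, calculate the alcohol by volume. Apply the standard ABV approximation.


ABV = (OG − FG) · 131.25
ABV = (1.07 − 1.011) · 131.25

7.7438 % ABV


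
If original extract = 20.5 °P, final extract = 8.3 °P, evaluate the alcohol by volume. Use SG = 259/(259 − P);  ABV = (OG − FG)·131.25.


OG = 259/(259 − 20.5) = 1.0860
FG = 259/(259 − 8.3) = 1.0331
ABV = (1.0860 − 1.0331)·131.25

6.9361 % ABV


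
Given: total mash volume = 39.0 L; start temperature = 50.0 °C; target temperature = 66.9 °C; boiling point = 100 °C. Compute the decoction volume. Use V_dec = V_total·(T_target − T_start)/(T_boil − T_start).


V_dec = 39.0·(66.9 − 50.0)/(100 − 50.0)

13.1820 L


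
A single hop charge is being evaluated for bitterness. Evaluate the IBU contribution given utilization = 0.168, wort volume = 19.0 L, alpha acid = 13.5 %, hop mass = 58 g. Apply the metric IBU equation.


IBU = (α/100)·mass·U·1000 / V
IBU = (13.5/100)·58·0.168·1000 / 19.0

69.2337 IBU


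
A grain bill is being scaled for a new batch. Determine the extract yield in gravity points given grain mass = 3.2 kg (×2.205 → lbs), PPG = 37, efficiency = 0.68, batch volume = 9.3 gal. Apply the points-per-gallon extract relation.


points = lbs × PPG × eff / vol
lbs = 3.2 × 2.205 = 7.0560
points = 7.0560 × 37 × 0.68 / 9.3

19.0891 points


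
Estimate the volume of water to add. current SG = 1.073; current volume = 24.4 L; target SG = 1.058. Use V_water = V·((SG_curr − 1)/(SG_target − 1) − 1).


V_water = 24.4·((1.073 − 1)/(1.058 − 1) − 1)

6.3103 L


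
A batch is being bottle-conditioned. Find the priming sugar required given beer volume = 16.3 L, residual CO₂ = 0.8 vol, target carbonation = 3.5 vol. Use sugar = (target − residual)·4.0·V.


sugar = (3.5 − 0.8)·4.0·16.3

176.0400 g


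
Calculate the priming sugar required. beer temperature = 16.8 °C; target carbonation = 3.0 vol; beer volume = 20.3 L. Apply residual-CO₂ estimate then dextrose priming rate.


residual = 14.695·(0.01821 + 0.09011·e^(−0.04·T));  sugar = (target − residual)·4.0·V
residual = 14.695·(0.01821 + 0.09011·e^(−0.04·16.8)) = 0.9438
sugar = (3.0 − 0.9438)·4.0·20.3

166.9610 g


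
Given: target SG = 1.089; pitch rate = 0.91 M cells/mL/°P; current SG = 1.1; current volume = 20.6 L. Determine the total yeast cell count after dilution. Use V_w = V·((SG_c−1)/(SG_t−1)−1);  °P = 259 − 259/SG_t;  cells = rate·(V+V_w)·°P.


V_w = 20.6·((1.1−1)/(1.089−1)−1) = 2.5461
V_final = 20.6 + 2.5461 = 23.1461
°P = 259 − 259/1.089 = 21.1671
cells = 0.91·23.1461·21.1671

445.8415 billion cells


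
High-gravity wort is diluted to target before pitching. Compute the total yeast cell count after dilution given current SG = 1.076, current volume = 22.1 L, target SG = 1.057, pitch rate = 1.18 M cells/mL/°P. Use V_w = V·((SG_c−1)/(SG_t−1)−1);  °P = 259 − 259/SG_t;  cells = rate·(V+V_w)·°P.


V_w = 22.1·((1.076−1)/(1.057−1)−1) = 7.3667
V_final = 22.1 + 7.3667 = 29.4667
°P = 259 − 259/1.057 = 13.9669
cells = 1.18·29.4667·13.9669

485.6380 billion cells


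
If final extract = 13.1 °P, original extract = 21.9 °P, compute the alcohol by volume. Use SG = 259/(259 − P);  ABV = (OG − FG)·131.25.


OG = 259/(259 − 21.9) = 1.0924
FG = 259/(259 − 13.1) = 1.0533
ABV = (1.0924 − 1.0533)·131.25

5.1309 % ABV
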